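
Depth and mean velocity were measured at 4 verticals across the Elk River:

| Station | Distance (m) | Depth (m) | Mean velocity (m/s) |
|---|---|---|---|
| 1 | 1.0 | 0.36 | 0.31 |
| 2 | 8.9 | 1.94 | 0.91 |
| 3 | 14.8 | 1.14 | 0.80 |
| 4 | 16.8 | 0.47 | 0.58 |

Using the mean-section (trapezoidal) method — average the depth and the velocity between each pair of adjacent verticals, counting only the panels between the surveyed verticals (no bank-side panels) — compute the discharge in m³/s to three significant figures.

Panel 1-2: Δb = 7.9 m, d̄ = (0.36+1.94)/2 = 1.15, v̄ = (0.31+0.91)/2 = 0.61 → q = 7.9×1.15×0.61 = 5.542 m³/s
Panel 2-3: Δb = 5.9 m, d̄ = (1.94+1.14)/2 = 1.54, v̄ = (0.91+0.80)/2 = 0.855 → q = 5.9×1.54×0.855 = 7.769 m³/s
Panel 3-4: Δb = 2 m, d̄ = (1.14+0.47)/2 = 0.805, v̄ = (0.80+0.58)/2 = 0.69 → q = 2×0.805×0.69 = 1.111 m³/s
Q = Σ q = 14.42 m³/s

14.4 m³/s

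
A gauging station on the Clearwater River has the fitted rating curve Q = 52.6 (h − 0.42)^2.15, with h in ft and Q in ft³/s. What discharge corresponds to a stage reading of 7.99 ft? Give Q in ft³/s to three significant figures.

Q = 52.6 × (7.99 − 0.42)^2.15 = 52.6 × 7.57^2.15 = 4084 ft³/s

4080 ft³/s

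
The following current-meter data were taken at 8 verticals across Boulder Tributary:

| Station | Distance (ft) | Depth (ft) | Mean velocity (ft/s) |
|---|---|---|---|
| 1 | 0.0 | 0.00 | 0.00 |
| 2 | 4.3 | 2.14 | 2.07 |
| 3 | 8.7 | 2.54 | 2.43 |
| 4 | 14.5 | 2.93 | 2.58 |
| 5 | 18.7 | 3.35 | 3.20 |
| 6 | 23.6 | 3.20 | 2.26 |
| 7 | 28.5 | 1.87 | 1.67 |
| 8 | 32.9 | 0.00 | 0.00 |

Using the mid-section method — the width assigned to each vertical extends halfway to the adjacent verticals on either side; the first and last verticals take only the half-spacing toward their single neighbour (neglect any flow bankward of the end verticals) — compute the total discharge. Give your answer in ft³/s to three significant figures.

187 ft³/s

w_2 = (8.7 − 0.0)/2 = 4.35 ft; q_2 = 2.07 × 2.14 × 4.35 = 19.27 ft³/s
w_3 = (14.5 − 4.3)/2 = 5.1 ft; q_3 = 2.43 × 2.54 × 5.1 = 31.48 ft³/s
w_4 = (18.7 − 8.7)/2 = 5 ft; q_4 = 2.58 × 2.93 × 5 = 37.80 ft³/s
w_5 = (23.6 − 14.5)/2 = 4.55 ft; q_5 = 3.20 × 3.35 × 4.55 = 48.78 ft³/s
w_6 = (28.5 − 18.7)/2 = 4.9 ft; q_6 = 2.26 × 3.20 × 4.9 = 35.44 ft³/s
w_7 = (32.9 − 23.6)/2 = 4.65 ft; q_7 = 1.67 × 1.87 × 4.65 = 14.52 ft³/s
Stations 1, 8 contribute zero (depth or velocity is 0).
Q = Σ qᵢ = 187.3 ft³/s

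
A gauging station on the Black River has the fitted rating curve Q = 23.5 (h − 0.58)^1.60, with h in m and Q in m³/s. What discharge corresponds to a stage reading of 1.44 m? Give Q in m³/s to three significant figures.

18.5 m³/s

Q = 23.5 × (1.44 − 0.58)^1.60 = 23.5 × 0.86^1.60 = 18.46 m³/s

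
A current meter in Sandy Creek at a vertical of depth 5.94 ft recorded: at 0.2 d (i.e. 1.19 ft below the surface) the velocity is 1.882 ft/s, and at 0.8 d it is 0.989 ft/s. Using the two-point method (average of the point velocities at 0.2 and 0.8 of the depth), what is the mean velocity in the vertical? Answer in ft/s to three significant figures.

v̄ = (1.882 + 0.989) / 2 = 1.436 ft/s

1.44 ft/s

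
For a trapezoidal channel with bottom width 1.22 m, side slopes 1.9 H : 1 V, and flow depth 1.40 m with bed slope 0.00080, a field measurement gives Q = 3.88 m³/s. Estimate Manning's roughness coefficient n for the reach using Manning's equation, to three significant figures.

A = (b + z·y)·y = (1.22 + 1.9×1.40)×1.40 = 5.432 m²
P = b + 2y√(1+z²) = 1.22 + 2×1.40×√(1+1.9²) = 7.232 m
R = A/P = 5.432/7.232 = 0.7511 m
n = (1/Q)·A·R^(2/3)·S^(1/2) = (1/3.88) × 5.432 × 0.8263 × 0.02828 = 0.03272

0.0327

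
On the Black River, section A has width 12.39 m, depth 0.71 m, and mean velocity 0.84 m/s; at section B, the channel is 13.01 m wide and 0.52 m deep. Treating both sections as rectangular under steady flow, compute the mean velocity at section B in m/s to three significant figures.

Q = A₁V₁ = (12.39×0.71) × 0.84 = 7.389 m³/s
A₂ = 13.01 × 0.52 = 6.765 m²
V₂ = Q/A₂ = 7.389/6.765 = 1.092 m/s

1.09 m/s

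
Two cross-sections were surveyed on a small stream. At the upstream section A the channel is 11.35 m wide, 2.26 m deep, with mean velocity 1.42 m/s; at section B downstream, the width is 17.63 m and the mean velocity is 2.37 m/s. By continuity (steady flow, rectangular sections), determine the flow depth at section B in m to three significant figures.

Q = A₁V₁ = (11.35×2.26) × 1.42 = 36.42 m³/s
d₂ = Q/(b₂ V₂) = 36.42/(17.63×2.37) = 0.8718 m

0.872 m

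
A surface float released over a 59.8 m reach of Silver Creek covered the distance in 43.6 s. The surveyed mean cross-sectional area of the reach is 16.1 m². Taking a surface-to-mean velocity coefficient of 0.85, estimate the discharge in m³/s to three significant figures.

18.8 m³/s

v_surface = L / t̄ = 59.8 / 43.6 = 1.372 m/s
v_mean = 0.85 × 1.372 = 1.166 m/s
Q = A × v_mean = 16.1 × 1.166 = 18.77 m³/s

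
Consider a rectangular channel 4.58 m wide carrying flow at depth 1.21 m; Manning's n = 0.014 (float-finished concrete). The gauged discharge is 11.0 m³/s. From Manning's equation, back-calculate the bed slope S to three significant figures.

A = b·y = 4.58 × 1.21 = 5.542 m²
P = b + 2y = 4.58 + 2×1.21 = 7.000 m
R = A/P = 5.542/7.000 = 0.7917 m
S = (Q·n / (1·A·R^(2/3)))² = (11.0×0.014 / (1×5.542×0.8558))² = 0.001054

0.00105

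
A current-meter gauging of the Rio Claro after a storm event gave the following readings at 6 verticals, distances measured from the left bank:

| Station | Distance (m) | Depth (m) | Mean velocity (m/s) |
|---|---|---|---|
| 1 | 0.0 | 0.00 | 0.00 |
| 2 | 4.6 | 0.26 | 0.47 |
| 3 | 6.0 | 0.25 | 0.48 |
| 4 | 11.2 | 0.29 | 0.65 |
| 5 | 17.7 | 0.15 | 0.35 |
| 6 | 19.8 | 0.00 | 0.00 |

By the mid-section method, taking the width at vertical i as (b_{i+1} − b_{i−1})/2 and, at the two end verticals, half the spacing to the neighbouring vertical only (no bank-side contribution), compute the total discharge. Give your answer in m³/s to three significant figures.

w_2 = (6.0 − 0.0)/2 = 3 m; q_2 = 0.47 × 0.26 × 3 = 0.3666 m³/s
w_3 = (11.2 − 4.6)/2 = 3.3 m; q_3 = 0.48 × 0.25 × 3.3 = 0.3960 m³/s
w_4 = (17.7 − 6.0)/2 = 5.85 m; q_4 = 0.65 × 0.29 × 5.85 = 1.103 m³/s
w_5 = (19.8 − 11.2)/2 = 4.3 m; q_5 = 0.35 × 0.15 × 4.3 = 0.2258 m³/s
Stations 1, 6 contribute zero (depth or velocity is 0).
Q = Σ qᵢ = 2.091 m³/s

2.09 m³/s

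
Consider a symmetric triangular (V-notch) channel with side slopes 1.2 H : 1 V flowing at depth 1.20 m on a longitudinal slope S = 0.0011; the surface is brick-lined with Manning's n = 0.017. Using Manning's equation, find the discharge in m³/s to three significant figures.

2.01 m³/s

A = z·y² = 1.2×1.20² = 1.728 m²
P = 2y√(1+z²) = 2×1.20×√(1+1.2²) = 3.749 m
R = A/P = 1.728/3.749 = 0.4609 m
Q = (1/n)·A·R^(2/3)·S^(1/2) = (1/0.017) × 1.728 × 0.4609^(2/3) × 0.0011^(1/2) = 2.012 m³/s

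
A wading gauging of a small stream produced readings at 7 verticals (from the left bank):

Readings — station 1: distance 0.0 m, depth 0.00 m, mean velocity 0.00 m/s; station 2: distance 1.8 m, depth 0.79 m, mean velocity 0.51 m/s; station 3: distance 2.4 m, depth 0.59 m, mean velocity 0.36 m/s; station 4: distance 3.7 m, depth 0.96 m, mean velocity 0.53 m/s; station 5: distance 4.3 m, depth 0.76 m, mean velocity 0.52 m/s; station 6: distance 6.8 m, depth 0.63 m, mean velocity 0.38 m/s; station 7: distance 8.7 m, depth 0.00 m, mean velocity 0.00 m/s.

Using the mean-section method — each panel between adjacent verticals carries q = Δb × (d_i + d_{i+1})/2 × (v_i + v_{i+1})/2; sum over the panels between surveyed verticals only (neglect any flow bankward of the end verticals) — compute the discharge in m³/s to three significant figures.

Panel 1-2: Δb = 1.8 m, d̄ = (0.00+0.79)/2 = 0.395, v̄ = (0.00+0.51)/2 = 0.255 → q = 1.8×0.395×0.255 = 0.1813 m³/s
Panel 2-3: Δb = 0.6 m, d̄ = (0.79+0.59)/2 = 0.69, v̄ = (0.51+0.36)/2 = 0.435 → q = 0.6×0.69×0.435 = 0.1801 m³/s
Panel 3-4: Δb = 1.3 m, d̄ = (0.59+0.96)/2 = 0.775, v̄ = (0.36+0.53)/2 = 0.445 → q = 1.3×0.775×0.445 = 0.4483 m³/s
Panel 4-5: Δb = 0.6 m, d̄ = (0.96+0.76)/2 = 0.86, v̄ = (0.53+0.52)/2 = 0.525 → q = 0.6×0.86×0.525 = 0.2709 m³/s
Panel 5-6: Δb = 2.5 m, d̄ = (0.76+0.63)/2 = 0.695, v̄ = (0.52+0.38)/2 = 0.45 → q = 2.5×0.695×0.45 = 0.7819 m³/s
Panel 6-7: Δb = 1.9 m, d̄ = (0.63+0.00)/2 = 0.315, v̄ = (0.38+0.00)/2 = 0.19 → q = 1.9×0.315×0.19 = 0.1137 m³/s
Q = Σ q = 1.976 m³/s

1.98 m³/s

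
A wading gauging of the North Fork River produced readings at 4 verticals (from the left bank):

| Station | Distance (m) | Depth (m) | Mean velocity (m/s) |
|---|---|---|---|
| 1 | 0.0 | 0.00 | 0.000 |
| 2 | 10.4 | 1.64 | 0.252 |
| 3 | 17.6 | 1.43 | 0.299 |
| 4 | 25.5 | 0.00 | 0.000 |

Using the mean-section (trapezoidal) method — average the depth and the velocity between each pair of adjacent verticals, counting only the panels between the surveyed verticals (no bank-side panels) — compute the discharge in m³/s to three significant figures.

4.96 m³/s

Panel 1-2: Δb = 10.4 m, d̄ = (0.00+1.64)/2 = 0.82, v̄ = (0.000+0.252)/2 = 0.126 → q = 10.4×0.82×0.126 = 1.075 m³/s
Panel 2-3: Δb = 7.2 m, d̄ = (1.64+1.43)/2 = 1.535, v̄ = (0.252+0.299)/2 = 0.2755 → q = 7.2×1.535×0.2755 = 3.045 m³/s
Panel 3-4: Δb = 7.9 m, d̄ = (1.43+0.00)/2 = 0.715, v̄ = (0.299+0.000)/2 = 0.1495 → q = 7.9×0.715×0.1495 = 0.8445 m³/s
Q = Σ q = 4.964 m³/s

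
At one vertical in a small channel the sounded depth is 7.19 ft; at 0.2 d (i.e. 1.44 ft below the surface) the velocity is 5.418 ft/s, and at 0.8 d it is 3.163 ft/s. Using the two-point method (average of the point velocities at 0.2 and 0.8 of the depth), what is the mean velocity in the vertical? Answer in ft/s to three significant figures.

v̄ = (5.418 + 3.163) / 2 = 4.291 ft/s

4.29 ft/s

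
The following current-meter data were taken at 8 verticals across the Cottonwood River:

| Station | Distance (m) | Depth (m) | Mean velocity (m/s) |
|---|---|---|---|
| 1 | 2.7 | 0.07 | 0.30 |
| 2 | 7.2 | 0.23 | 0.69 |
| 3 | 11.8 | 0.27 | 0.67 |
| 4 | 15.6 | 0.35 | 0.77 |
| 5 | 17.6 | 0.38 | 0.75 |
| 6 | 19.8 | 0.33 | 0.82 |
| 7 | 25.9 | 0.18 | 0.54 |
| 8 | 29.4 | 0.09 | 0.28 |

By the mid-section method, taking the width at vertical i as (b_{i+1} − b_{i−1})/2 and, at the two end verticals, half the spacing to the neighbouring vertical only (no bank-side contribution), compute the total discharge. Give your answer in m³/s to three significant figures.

w_1 = (7.2 − 2.7)/2 = 2.25 m; q_1 = 0.30 × 0.07 × 2.25 = 0.04725 m³/s
w_2 = (11.8 − 2.7)/2 = 4.55 m; q_2 = 0.69 × 0.23 × 4.55 = 0.7221 m³/s
w_3 = (15.6 − 7.2)/2 = 4.2 m; q_3 = 0.67 × 0.27 × 4.2 = 0.7598 m³/s
w_4 = (17.6 − 11.8)/2 = 2.9 m; q_4 = 0.77 × 0.35 × 2.9 = 0.7816 m³/s
w_5 = (19.8 − 15.6)/2 = 2.1 m; q_5 = 0.75 × 0.38 × 2.1 = 0.5985 m³/s
w_6 = (25.9 − 17.6)/2 = 4.15 m; q_6 = 0.82 × 0.33 × 4.15 = 1.123 m³/s
w_7 = (29.4 − 19.8)/2 = 4.8 m; q_7 = 0.54 × 0.18 × 4.8 = 0.4666 m³/s
w_8 = (29.4 − 25.9)/2 = 1.75 m; q_8 = 0.28 × 0.09 × 1.75 = 0.04410 m³/s
Q = Σ qᵢ = 4.543 m³/s

4.54 m³/s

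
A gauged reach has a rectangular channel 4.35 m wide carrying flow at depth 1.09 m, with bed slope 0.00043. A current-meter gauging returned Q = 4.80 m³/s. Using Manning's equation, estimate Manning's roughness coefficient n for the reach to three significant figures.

A = b·y = 4.35 × 1.09 = 4.742 m²
P = b + 2y = 4.35 + 2×1.09 = 6.530 m
R = A/P = 4.742/6.530 = 0.7261 m
n = (1/Q)·A·R^(2/3)·S^(1/2) = (1/4.80) × 4.742 × 0.8079 × 0.02074 = 0.01655

0.0165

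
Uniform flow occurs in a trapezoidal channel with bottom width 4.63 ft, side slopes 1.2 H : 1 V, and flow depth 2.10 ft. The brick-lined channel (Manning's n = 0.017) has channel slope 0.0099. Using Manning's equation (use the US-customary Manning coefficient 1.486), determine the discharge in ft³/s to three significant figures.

A = (b + z·y)·y = (4.63 + 1.2×2.10)×2.10 = 15.02 ft²
P = b + 2y√(1+z²) = 4.63 + 2×2.10×√(1+1.2²) = 11.19 ft
R = A/P = 15.02/11.19 = 1.342 ft
Q = (1.486/n)·A·R^(2/3)·S^(1/2) = (1.486/0.017) × 15.02 × 1.342^(2/3) × 0.0099^(1/2) = 158.9 ft³/s

159 ft³/s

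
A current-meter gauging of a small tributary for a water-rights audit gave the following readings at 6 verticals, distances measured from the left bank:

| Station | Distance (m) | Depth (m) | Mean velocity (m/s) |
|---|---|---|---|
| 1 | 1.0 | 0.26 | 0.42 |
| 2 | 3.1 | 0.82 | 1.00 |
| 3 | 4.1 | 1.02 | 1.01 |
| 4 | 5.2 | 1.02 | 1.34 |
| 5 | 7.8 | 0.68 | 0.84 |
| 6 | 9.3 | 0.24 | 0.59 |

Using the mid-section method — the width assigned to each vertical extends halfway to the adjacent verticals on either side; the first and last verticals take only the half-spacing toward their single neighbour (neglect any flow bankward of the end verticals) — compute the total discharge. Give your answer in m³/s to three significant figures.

w_1 = (3.1 − 1.0)/2 = 1.05 m; q_1 = 0.42 × 0.26 × 1.05 = 0.1147 m³/s
w_2 = (4.1 − 1.0)/2 = 1.55 m; q_2 = 1.00 × 0.82 × 1.55 = 1.271 m³/s
w_3 = (5.2 − 3.1)/2 = 1.05 m; q_3 = 1.01 × 1.02 × 1.05 = 1.082 m³/s
w_4 = (7.8 − 4.1)/2 = 1.85 m; q_4 = 1.34 × 1.02 × 1.85 = 2.529 m³/s
w_5 = (9.3 − 5.2)/2 = 2.05 m; q_5 = 0.84 × 0.68 × 2.05 = 1.171 m³/s
w_6 = (9.3 − 7.8)/2 = 0.75 m; q_6 = 0.59 × 0.24 × 0.75 = 0.1062 m³/s
Q = Σ qᵢ = 6.273 m³/s

6.27 m³/s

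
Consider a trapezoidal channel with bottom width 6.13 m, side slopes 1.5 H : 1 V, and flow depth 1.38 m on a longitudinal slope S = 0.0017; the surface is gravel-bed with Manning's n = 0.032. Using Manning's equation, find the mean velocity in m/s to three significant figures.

A = (b + z·y)·y = (6.13 + 1.5×1.38)×1.38 = 11.32 m²
P = b + 2y√(1+z²) = 6.13 + 2×1.38×√(1+1.5²) = 11.11 m
R = A/P = 11.32/11.11 = 1.019 m
Q = (1/n)·A·R^(2/3)·S^(1/2) = (1/0.032) × 11.32 × 1.019^(2/3) × 0.0017^(1/2) = 14.76 m³/s
V = Q/A = 14.76/11.32 = 1.305 m/s

1.30 m/s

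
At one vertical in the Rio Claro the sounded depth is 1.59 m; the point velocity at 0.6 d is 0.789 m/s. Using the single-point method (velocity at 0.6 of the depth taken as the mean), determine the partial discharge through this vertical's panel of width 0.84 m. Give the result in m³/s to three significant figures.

v̄ = v₀.₆ = 0.789 m/s
q = v̄ × d × w = 0.7890 × 1.59 × 0.84 = 1.054 m³/s

1.05 m³/s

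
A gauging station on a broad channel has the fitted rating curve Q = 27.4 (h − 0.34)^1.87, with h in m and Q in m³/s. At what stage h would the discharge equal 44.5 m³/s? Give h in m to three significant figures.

h − h₀ = (Q/C)^(1/b) = (44.5/27.4)^(1/1.87) = 1.296 m
h = 0.34 + 1.296 = 1.636 m

1.64 m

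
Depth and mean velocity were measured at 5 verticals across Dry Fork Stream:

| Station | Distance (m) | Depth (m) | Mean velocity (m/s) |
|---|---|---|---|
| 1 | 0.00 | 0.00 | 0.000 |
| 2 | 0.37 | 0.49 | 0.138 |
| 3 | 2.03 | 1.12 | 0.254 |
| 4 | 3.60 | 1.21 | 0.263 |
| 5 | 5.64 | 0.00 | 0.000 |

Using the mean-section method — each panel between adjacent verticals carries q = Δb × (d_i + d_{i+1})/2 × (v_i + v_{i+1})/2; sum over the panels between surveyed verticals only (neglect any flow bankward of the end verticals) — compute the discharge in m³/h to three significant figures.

Panel 1-2: Δb = 0.37 m, d̄ = (0.00+0.49)/2 = 0.245, v̄ = (0.000+0.138)/2 = 0.069 → q = 0.37×0.245×0.069 = 0.006255 m³/s
Panel 2-3: Δb = 1.66 m, d̄ = (0.49+1.12)/2 = 0.805, v̄ = (0.138+0.254)/2 = 0.196 → q = 1.66×0.805×0.196 = 0.2619 m³/s
Panel 3-4: Δb = 1.57 m, d̄ = (1.12+1.21)/2 = 1.165, v̄ = (0.254+0.263)/2 = 0.2585 → q = 1.57×1.165×0.2585 = 0.4728 m³/s
Panel 4-5: Δb = 2.04 m, d̄ = (1.21+0.00)/2 = 0.605, v̄ = (0.263+0.000)/2 = 0.1315 → q = 2.04×0.605×0.1315 = 0.1623 m³/s
Q = Σ q = 0.9033 m³/s
= 0.9033 × 3600 = 3252 m³/h

3250 m³/h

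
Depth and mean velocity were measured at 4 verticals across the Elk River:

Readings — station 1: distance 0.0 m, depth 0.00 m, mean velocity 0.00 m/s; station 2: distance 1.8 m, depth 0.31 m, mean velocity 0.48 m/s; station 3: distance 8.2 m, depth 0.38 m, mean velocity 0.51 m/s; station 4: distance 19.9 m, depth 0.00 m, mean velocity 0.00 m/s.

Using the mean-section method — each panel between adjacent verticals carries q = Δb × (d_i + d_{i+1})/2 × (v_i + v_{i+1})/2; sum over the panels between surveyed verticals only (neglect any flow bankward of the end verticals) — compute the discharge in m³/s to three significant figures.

1.73 m³/s

Panel 1-2: Δb = 1.8 m, d̄ = (0.00+0.31)/2 = 0.155, v̄ = (0.00+0.48)/2 = 0.24 → q = 1.8×0.155×0.24 = 0.06696 m³/s
Panel 2-3: Δb = 6.4 m, d̄ = (0.31+0.38)/2 = 0.345, v̄ = (0.48+0.51)/2 = 0.495 → q = 6.4×0.345×0.495 = 1.093 m³/s
Panel 3-4: Δb = 11.7 m, d̄ = (0.38+0.00)/2 = 0.19, v̄ = (0.51+0.00)/2 = 0.255 → q = 11.7×0.19×0.255 = 0.5669 m³/s
Q = Σ q = 1.727 m³/s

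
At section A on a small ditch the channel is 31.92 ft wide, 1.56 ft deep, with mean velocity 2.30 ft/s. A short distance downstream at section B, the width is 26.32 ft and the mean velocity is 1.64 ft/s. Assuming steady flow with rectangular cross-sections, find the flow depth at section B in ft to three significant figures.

Q = A₁V₁ = (31.92×1.56) × 2.30 = 114.5 ft³/s
d₂ = Q/(b₂ V₂) = 114.5/(26.32×1.64) = 2.653 ft

2.65 ft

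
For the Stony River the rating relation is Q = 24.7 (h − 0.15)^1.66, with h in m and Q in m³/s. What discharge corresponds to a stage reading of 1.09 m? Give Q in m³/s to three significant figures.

Q = 24.7 × (1.09 − 0.15)^1.66 = 24.7 × 0.94^1.66 = 22.29 m³/s

22.3 m³/s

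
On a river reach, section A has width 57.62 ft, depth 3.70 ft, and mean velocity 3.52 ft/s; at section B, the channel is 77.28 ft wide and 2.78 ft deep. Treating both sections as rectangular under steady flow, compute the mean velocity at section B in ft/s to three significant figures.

Q = A₁V₁ = (57.62×3.70) × 3.52 = 750.4 ft³/s
A₂ = 77.28 × 2.78 = 214.8 ft²
V₂ = Q/A₂ = 750.4/214.8 = 3.493 ft/s

3.49 ft/s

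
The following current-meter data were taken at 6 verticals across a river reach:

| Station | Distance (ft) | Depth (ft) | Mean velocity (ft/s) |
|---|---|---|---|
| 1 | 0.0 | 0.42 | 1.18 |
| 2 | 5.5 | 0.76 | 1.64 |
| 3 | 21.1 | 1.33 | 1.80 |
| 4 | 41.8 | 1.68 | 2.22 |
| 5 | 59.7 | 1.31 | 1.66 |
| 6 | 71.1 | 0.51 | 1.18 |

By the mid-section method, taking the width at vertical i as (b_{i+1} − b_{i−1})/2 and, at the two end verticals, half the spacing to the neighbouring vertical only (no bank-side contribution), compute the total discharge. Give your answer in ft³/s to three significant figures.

w_1 = (5.5 − 0.0)/2 = 2.75 ft; q_1 = 1.18 × 0.42 × 2.75 = 1.363 ft³/s
w_2 = (21.1 − 0.0)/2 = 10.55 ft; q_2 = 1.64 × 0.76 × 10.55 = 13.15 ft³/s
w_3 = (41.8 − 5.5)/2 = 18.15 ft; q_3 = 1.80 × 1.33 × 18.15 = 43.45 ft³/s
w_4 = (59.7 − 21.1)/2 = 19.3 ft; q_4 = 2.22 × 1.68 × 19.3 = 71.98 ft³/s
w_5 = (71.1 − 41.8)/2 = 14.65 ft; q_5 = 1.66 × 1.31 × 14.65 = 31.86 ft³/s
w_6 = (71.1 − 59.7)/2 = 5.7 ft; q_6 = 1.18 × 0.51 × 5.7 = 3.430 ft³/s
Q = Σ qᵢ = 165.2 ft³/s

165 ft³/s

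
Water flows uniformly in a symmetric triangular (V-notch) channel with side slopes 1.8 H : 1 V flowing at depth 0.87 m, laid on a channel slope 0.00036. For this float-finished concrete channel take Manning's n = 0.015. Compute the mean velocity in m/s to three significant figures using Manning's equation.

A = z·y² = 1.8×0.87² = 1.362 m²
P = 2y√(1+z²) = 2×0.87×√(1+1.8²) = 3.583 m
R = A/P = 1.362/3.583 = 0.3803 m
Q = (1/n)·A·R^(2/3)·S^(1/2) = (1/0.015) × 1.362 × 0.3803^(2/3) × 0.00036^(1/2) = 0.9045 m³/s
V = Q/A = 0.9045/1.362 = 0.6639 m/s

0.664 m/s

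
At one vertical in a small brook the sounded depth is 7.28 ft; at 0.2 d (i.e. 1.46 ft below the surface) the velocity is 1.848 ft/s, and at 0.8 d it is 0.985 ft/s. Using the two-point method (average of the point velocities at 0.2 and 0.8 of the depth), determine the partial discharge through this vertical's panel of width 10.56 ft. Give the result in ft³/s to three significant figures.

109 ft³/s

v̄ = (1.848 + 0.985) / 2 = 1.417 ft/s
q = v̄ × d × w = 1.417 × 7.28 × 10.56 = 108.9 ft³/s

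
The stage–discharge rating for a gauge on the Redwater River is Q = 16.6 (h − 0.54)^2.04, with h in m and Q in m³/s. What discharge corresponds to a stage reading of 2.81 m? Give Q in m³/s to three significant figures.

Q = 16.6 × (2.81 − 0.54)^2.04 = 16.6 × 2.27^2.04 = 88.39 m³/s

88.4 m³/s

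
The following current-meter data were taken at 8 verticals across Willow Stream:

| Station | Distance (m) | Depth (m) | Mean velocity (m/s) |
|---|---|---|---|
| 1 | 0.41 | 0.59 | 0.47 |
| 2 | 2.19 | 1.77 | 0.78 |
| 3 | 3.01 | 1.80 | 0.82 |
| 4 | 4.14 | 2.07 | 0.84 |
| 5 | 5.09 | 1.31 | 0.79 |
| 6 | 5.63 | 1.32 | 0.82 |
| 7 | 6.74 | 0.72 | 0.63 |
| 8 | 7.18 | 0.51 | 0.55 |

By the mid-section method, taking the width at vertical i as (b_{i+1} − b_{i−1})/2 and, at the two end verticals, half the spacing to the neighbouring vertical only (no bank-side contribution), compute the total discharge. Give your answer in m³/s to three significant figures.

w_1 = (2.19 − 0.41)/2 = 0.89 m; q_1 = 0.47 × 0.59 × 0.89 = 0.2468 m³/s
w_2 = (3.01 − 0.41)/2 = 1.3 m; q_2 = 0.78 × 1.77 × 1.3 = 1.795 m³/s
w_3 = (4.14 − 2.19)/2 = 0.975 m; q_3 = 0.82 × 1.80 × 0.975 = 1.439 m³/s
w_4 = (5.09 − 3.01)/2 = 1.04 m; q_4 = 0.84 × 2.07 × 1.04 = 1.808 m³/s
w_5 = (5.63 − 4.14)/2 = 0.745 m; q_5 = 0.79 × 1.31 × 0.745 = 0.7710 m³/s
w_6 = (6.74 − 5.09)/2 = 0.825 m; q_6 = 0.82 × 1.32 × 0.825 = 0.8930 m³/s
w_7 = (7.18 − 5.63)/2 = 0.775 m; q_7 = 0.63 × 0.72 × 0.775 = 0.3515 m³/s
w_8 = (7.18 − 6.74)/2 = 0.22 m; q_8 = 0.55 × 0.51 × 0.22 = 0.06171 m³/s
Q = Σ qᵢ = 7.366 m³/s

7.37 m³/s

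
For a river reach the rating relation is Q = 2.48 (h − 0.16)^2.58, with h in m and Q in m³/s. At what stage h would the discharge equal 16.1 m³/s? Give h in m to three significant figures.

2.22 m

h − h₀ = (Q/C)^(1/b) = (16.1/2.48)^(1/2.58) = 2.065 m
h = 0.16 + 2.065 = 2.225 m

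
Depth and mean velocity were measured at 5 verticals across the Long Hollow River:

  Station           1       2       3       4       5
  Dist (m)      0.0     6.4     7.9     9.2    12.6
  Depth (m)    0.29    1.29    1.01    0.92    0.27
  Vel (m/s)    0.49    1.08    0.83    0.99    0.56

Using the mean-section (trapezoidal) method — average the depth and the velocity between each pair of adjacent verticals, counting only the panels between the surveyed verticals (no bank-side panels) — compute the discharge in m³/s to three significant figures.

8.33 m³/s

Panel 1-2: Δb = 6.4 m, d̄ = (0.29+1.29)/2 = 0.79, v̄ = (0.49+1.08)/2 = 0.785 → q = 6.4×0.79×0.785 = 3.969 m³/s
Panel 2-3: Δb = 1.5 m, d̄ = (1.29+1.01)/2 = 1.15, v̄ = (1.08+0.83)/2 = 0.955 → q = 1.5×1.15×0.955 = 1.647 m³/s
Panel 3-4: Δb = 1.3 m, d̄ = (1.01+0.92)/2 = 0.965, v̄ = (0.83+0.99)/2 = 0.91 → q = 1.3×0.965×0.91 = 1.142 m³/s
Panel 4-5: Δb = 3.4 m, d̄ = (0.92+0.27)/2 = 0.595, v̄ = (0.99+0.56)/2 = 0.775 → q = 3.4×0.595×0.775 = 1.568 m³/s
Q = Σ q = 8.326 m³/s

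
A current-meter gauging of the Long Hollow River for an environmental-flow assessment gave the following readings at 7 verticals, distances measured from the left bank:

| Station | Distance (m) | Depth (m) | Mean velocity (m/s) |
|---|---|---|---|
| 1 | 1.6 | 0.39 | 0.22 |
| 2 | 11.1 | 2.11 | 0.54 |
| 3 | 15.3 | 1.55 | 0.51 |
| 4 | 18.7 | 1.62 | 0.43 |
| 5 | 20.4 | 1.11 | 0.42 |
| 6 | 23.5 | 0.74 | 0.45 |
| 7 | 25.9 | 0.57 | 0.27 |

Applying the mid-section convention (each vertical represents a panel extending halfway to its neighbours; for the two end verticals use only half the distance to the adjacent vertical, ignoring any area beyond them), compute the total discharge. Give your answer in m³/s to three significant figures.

15.2 m³/s

w_1 = (11.1 − 1.6)/2 = 4.75 m; q_1 = 0.22 × 0.39 × 4.75 = 0.4076 m³/s
w_2 = (15.3 − 1.6)/2 = 6.85 m; q_2 = 0.54 × 2.11 × 6.85 = 7.805 m³/s
w_3 = (18.7 − 11.1)/2 = 3.8 m; q_3 = 0.51 × 1.55 × 3.8 = 3.004 m³/s
w_4 = (20.4 − 15.3)/2 = 2.55 m; q_4 = 0.43 × 1.62 × 2.55 = 1.776 m³/s
w_5 = (23.5 − 18.7)/2 = 2.4 m; q_5 = 0.42 × 1.11 × 2.4 = 1.119 m³/s
w_6 = (25.9 − 20.4)/2 = 2.75 m; q_6 = 0.45 × 0.74 × 2.75 = 0.9158 m³/s
w_7 = (25.9 − 23.5)/2 = 1.2 m; q_7 = 0.27 × 0.57 × 1.2 = 0.1847 m³/s
Q = Σ qᵢ = 15.21 m³/s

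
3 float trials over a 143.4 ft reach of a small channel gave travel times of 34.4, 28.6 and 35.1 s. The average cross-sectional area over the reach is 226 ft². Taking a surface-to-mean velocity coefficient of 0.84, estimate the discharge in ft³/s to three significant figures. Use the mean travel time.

t̄ = (34.4 + 28.6 + 35.1) / 3 = 32.7 s
v_surface = L / t̄ = 143.4 / 32.7 = 4.385 ft/s
v_mean = 0.84 × 4.385 = 3.684 ft/s
Q = A × v_mean = 226 × 3.684 = 832.5 ft³/s

833 ft³/s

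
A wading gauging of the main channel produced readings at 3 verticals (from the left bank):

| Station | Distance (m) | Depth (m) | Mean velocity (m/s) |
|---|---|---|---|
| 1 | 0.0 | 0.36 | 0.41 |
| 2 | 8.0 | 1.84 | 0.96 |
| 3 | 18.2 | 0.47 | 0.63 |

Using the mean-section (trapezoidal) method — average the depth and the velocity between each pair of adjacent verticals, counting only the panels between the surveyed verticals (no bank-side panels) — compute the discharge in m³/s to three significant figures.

15.4 m³/s

Panel 1-2: Δb = 8 m, d̄ = (0.36+1.84)/2 = 1.1, v̄ = (0.41+0.96)/2 = 0.685 → q = 8×1.1×0.685 = 6.028 m³/s
Panel 2-3: Δb = 10.2 m, d̄ = (1.84+0.47)/2 = 1.155, v̄ = (0.96+0.63)/2 = 0.795 → q = 10.2×1.155×0.795 = 9.366 m³/s
Q = Σ q = 15.39 m³/s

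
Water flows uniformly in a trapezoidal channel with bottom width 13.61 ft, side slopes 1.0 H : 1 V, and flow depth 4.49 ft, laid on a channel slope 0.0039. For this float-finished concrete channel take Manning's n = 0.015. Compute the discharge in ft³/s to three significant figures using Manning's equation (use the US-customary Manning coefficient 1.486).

A = (b + z·y)·y = (13.61 + 1.0×4.49)×4.49 = 81.27 ft²
P = b + 2y√(1+z²) = 13.61 + 2×4.49×√(1+1.0²) = 26.31 ft
R = A/P = 81.27/26.31 = 3.089 ft
Q = (1.486/n)·A·R^(2/3)·S^(1/2) = (1.486/0.015) × 81.27 × 3.089^(2/3) × 0.0039^(1/2) = 1066 ft³/s

1070 ft³/s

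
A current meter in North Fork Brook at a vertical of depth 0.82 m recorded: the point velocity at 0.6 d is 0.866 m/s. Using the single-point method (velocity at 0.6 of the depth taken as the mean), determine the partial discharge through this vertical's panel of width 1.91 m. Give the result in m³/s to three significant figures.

v̄ = v₀.₆ = 0.866 m/s
q = v̄ × d × w = 0.8660 × 0.82 × 1.91 = 1.356 m³/s

1.36 m³/s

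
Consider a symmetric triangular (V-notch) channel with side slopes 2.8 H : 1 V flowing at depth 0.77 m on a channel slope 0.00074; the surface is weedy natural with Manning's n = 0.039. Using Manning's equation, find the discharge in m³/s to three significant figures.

A = z·y² = 2.8×0.77² = 1.660 m²
P = 2y√(1+z²) = 2×0.77×√(1+2.8²) = 4.579 m
R = A/P = 1.660/4.579 = 0.3626 m
Q = (1/n)·A·R^(2/3)·S^(1/2) = (1/0.039) × 1.660 × 0.3626^(2/3) × 0.00074^(1/2) = 0.5888 m³/s

0.589 m³/s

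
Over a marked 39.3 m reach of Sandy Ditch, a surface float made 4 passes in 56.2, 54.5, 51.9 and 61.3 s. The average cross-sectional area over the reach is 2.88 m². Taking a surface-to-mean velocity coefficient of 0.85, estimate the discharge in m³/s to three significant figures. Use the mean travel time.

t̄ = (56.2 + 54.5 + 51.9 + 61.3) / 4 = 55.975 s
v_surface = L / t̄ = 39.3 / 55.975 = 0.7021 m/s
v_mean = 0.85 × 0.7021 = 0.5968 m/s
Q = A × v_mean = 2.88 × 0.5968 = 1.719 m³/s

1.72 m³/s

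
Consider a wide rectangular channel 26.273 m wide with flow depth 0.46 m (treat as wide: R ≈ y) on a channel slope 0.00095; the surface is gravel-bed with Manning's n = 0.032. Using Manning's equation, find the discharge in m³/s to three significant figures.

A = b·y = 26.273 × 0.46 = 12.09 m²
Wide channel: R ≈ y = 0.46 m
Q = (1/n)·A·R^(2/3)·S^(1/2) = (1/0.032) × 12.09 × 0.4600^(2/3) × 0.00095^(1/2) = 6.937 m³/s

6.94 m³/s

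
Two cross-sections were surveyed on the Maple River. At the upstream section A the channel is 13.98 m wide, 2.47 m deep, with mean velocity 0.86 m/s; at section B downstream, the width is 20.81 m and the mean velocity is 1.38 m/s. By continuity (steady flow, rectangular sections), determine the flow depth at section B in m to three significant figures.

1.03 m

Q = A₁V₁ = (13.98×2.47) × 0.86 = 29.70 m³/s
d₂ = Q/(b₂ V₂) = 29.70/(20.81×1.38) = 1.034 m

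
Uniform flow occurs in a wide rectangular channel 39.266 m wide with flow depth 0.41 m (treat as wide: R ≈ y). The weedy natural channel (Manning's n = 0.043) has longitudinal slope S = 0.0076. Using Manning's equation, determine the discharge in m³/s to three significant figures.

18.0 m³/s

A = b·y = 39.266 × 0.41 = 16.10 m²
Wide channel: R ≈ y = 0.41 m
Q = (1/n)·A·R^(2/3)·S^(1/2) = (1/0.043) × 16.10 × 0.4100^(2/3) × 0.0076^(1/2) = 18.01 m³/s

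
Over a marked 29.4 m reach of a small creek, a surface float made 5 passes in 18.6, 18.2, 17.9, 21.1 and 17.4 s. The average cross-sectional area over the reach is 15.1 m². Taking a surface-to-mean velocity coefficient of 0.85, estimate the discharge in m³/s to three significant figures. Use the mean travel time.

20.2 m³/s

t̄ = (18.6 + 18.2 + 17.9 + 21.1 + 17.4) / 5 = 18.64 s
v_surface = L / t̄ = 29.4 / 18.64 = 1.577 m/s
v_mean = 0.85 × 1.577 = 1.341 m/s
Q = A × v_mean = 15.1 × 1.341 = 20.24 m³/s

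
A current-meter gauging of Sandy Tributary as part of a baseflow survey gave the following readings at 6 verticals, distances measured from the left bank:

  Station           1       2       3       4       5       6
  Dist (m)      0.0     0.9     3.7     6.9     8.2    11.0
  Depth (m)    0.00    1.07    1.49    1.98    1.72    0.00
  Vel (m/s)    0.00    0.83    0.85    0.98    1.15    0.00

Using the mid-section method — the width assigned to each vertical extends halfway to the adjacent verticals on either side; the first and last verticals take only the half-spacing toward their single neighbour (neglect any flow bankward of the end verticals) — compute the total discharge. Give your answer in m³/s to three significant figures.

13.9 m³/s

w_2 = (3.7 − 0.0)/2 = 1.85 m; q_2 = 0.83 × 1.07 × 1.85 = 1.643 m³/s
w_3 = (6.9 − 0.9)/2 = 3 m; q_3 = 0.85 × 1.49 × 3 = 3.800 m³/s
w_4 = (8.2 − 3.7)/2 = 2.25 m; q_4 = 0.98 × 1.98 × 2.25 = 4.366 m³/s
w_5 = (11.0 − 6.9)/2 = 2.05 m; q_5 = 1.15 × 1.72 × 2.05 = 4.055 m³/s
Stations 1, 6 contribute zero (depth or velocity is 0).
Q = Σ qᵢ = 13.86 m³/s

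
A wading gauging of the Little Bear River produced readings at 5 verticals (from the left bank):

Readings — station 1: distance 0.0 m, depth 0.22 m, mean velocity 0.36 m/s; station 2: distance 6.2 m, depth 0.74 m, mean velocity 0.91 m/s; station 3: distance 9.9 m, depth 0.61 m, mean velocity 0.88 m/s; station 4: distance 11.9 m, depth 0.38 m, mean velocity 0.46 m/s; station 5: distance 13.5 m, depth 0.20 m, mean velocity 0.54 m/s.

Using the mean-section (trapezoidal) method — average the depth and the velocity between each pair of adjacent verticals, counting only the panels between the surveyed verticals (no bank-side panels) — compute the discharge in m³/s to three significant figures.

5.02 m³/s

Panel 1-2: Δb = 6.2 m, d̄ = (0.22+0.74)/2 = 0.48, v̄ = (0.36+0.91)/2 = 0.635 → q = 6.2×0.48×0.635 = 1.890 m³/s
Panel 2-3: Δb = 3.7 m, d̄ = (0.74+0.61)/2 = 0.675, v̄ = (0.91+0.88)/2 = 0.895 → q = 3.7×0.675×0.895 = 2.235 m³/s
Panel 3-4: Δb = 2 m, d̄ = (0.61+0.38)/2 = 0.495, v̄ = (0.88+0.46)/2 = 0.67 → q = 2×0.495×0.67 = 0.6633 m³/s
Panel 4-5: Δb = 1.6 m, d̄ = (0.38+0.20)/2 = 0.29, v̄ = (0.46+0.54)/2 = 0.5 → q = 1.6×0.29×0.5 = 0.2320 m³/s
Q = Σ q = 5.020 m³/s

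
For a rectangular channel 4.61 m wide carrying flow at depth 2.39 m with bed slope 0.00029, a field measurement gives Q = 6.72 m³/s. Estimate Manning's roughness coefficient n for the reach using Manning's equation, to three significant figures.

0.0311

A = b·y = 4.61 × 2.39 = 11.02 m²
P = b + 2y = 4.61 + 2×2.39 = 9.390 m
R = A/P = 11.02/9.390 = 1.173 m
n = (1/Q)·A·R^(2/3)·S^(1/2) = (1/6.72) × 11.02 × 1.112 × 0.01703 = 0.03106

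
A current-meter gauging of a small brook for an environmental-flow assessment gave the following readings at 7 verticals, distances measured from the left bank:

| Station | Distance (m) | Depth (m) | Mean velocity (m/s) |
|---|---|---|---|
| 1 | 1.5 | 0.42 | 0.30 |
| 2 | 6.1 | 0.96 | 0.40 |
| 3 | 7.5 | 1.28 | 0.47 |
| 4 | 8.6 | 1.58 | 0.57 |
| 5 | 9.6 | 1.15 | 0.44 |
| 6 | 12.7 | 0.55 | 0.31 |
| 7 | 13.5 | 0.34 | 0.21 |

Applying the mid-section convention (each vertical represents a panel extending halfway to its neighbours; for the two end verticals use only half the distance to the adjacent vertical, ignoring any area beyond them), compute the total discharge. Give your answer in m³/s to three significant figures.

4.54 m³/s

w_1 = (6.1 − 1.5)/2 = 2.3 m; q_1 = 0.30 × 0.42 × 2.3 = 0.2898 m³/s
w_2 = (7.5 − 1.5)/2 = 3 m; q_2 = 0.40 × 0.96 × 3 = 1.152 m³/s
w_3 = (8.6 − 6.1)/2 = 1.25 m; q_3 = 0.47 × 1.28 × 1.25 = 0.7520 m³/s
w_4 = (9.6 − 7.5)/2 = 1.05 m; q_4 = 0.57 × 1.58 × 1.05 = 0.9456 m³/s
w_5 = (12.7 − 8.6)/2 = 2.05 m; q_5 = 0.44 × 1.15 × 2.05 = 1.037 m³/s
w_6 = (13.5 − 9.6)/2 = 1.95 m; q_6 = 0.31 × 0.55 × 1.95 = 0.3325 m³/s
w_7 = (13.5 − 12.7)/2 = 0.4 m; q_7 = 0.21 × 0.34 × 0.4 = 0.02856 m³/s
Q = Σ qᵢ = 4.538 m³/s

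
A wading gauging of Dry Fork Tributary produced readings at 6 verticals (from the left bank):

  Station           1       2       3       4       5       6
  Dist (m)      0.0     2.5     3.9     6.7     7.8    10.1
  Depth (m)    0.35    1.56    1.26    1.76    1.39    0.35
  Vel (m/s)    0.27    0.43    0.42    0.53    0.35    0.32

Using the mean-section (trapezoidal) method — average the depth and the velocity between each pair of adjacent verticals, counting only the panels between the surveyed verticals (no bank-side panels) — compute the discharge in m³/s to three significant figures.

5.12 m³/s

Panel 1-2: Δb = 2.5 m, d̄ = (0.35+1.56)/2 = 0.955, v̄ = (0.27+0.43)/2 = 0.35 → q = 2.5×0.955×0.35 = 0.8356 m³/s
Panel 2-3: Δb = 1.4 m, d̄ = (1.56+1.26)/2 = 1.41, v̄ = (0.43+0.42)/2 = 0.425 → q = 1.4×1.41×0.425 = 0.8390 m³/s
Panel 3-4: Δb = 2.8 m, d̄ = (1.26+1.76)/2 = 1.51, v̄ = (0.42+0.53)/2 = 0.475 → q = 2.8×1.51×0.475 = 2.008 m³/s
Panel 4-5: Δb = 1.1 m, d̄ = (1.76+1.39)/2 = 1.575, v̄ = (0.53+0.35)/2 = 0.44 → q = 1.1×1.575×0.44 = 0.7623 m³/s
Panel 5-6: Δb = 2.3 m, d̄ = (1.39+0.35)/2 = 0.87, v̄ = (0.35+0.32)/2 = 0.335 → q = 2.3×0.87×0.335 = 0.6703 m³/s
Q = Σ q = 5.116 m³/s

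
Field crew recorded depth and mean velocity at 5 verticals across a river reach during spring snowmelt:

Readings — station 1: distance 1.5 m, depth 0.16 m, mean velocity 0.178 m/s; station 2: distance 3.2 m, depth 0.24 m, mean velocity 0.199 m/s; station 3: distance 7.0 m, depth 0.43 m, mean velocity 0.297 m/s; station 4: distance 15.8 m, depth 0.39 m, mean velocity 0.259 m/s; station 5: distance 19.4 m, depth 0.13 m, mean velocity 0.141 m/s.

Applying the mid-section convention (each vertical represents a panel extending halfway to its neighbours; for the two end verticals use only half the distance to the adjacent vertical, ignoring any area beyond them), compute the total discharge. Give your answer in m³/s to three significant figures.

w_1 = (3.2 − 1.5)/2 = 0.85 m; q_1 = 0.178 × 0.16 × 0.85 = 0.02421 m³/s
w_2 = (7.0 − 1.5)/2 = 2.75 m; q_2 = 0.199 × 0.24 × 2.75 = 0.1313 m³/s
w_3 = (15.8 − 3.2)/2 = 6.3 m; q_3 = 0.297 × 0.43 × 6.3 = 0.8046 m³/s
w_4 = (19.4 − 7.0)/2 = 6.2 m; q_4 = 0.259 × 0.39 × 6.2 = 0.6263 m³/s
w_5 = (19.4 − 15.8)/2 = 1.8 m; q_5 = 0.141 × 0.13 × 1.8 = 0.03299 m³/s
Q = Σ qᵢ = 1.619 m³/s

1.62 m³/s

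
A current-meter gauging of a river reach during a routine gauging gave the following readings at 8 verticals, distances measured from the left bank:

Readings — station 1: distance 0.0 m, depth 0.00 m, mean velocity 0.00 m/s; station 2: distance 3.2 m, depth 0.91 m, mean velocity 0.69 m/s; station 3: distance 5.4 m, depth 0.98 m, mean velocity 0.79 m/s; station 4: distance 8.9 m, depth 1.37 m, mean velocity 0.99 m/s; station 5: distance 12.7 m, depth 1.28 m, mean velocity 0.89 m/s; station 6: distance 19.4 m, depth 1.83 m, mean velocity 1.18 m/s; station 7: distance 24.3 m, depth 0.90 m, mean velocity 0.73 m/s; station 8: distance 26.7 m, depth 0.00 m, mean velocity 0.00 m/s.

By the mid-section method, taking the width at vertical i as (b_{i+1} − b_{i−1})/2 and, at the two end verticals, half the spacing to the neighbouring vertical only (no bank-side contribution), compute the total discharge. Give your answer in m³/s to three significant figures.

w_2 = (5.4 − 0.0)/2 = 2.7 m; q_2 = 0.69 × 0.91 × 2.7 = 1.695 m³/s
w_3 = (8.9 − 3.2)/2 = 2.85 m; q_3 = 0.79 × 0.98 × 2.85 = 2.206 m³/s
w_4 = (12.7 − 5.4)/2 = 3.65 m; q_4 = 0.99 × 1.37 × 3.65 = 4.950 m³/s
w_5 = (19.4 − 8.9)/2 = 5.25 m; q_5 = 0.89 × 1.28 × 5.25 = 5.981 m³/s
w_6 = (24.3 − 12.7)/2 = 5.8 m; q_6 = 1.18 × 1.83 × 5.8 = 12.52 m³/s
w_7 = (26.7 − 19.4)/2 = 3.65 m; q_7 = 0.73 × 0.90 × 3.65 = 2.398 m³/s
Stations 1, 8 contribute zero (depth or velocity is 0).
Q = Σ qᵢ = 29.76 m³/s

29.8 m³/s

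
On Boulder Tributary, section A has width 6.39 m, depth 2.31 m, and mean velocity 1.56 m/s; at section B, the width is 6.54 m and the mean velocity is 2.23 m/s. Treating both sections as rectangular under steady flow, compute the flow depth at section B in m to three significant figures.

Q = A₁V₁ = (6.39×2.31) × 1.56 = 23.03 m³/s
d₂ = Q/(b₂ V₂) = 23.03/(6.54×2.23) = 1.579 m

1.58 m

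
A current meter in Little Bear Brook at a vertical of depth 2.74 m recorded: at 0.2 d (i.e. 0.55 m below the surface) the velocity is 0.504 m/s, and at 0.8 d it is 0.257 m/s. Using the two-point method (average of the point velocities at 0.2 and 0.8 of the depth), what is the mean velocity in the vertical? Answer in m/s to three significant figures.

v̄ = (0.504 + 0.257) / 2 = 0.3805 m/s

0.381 m/s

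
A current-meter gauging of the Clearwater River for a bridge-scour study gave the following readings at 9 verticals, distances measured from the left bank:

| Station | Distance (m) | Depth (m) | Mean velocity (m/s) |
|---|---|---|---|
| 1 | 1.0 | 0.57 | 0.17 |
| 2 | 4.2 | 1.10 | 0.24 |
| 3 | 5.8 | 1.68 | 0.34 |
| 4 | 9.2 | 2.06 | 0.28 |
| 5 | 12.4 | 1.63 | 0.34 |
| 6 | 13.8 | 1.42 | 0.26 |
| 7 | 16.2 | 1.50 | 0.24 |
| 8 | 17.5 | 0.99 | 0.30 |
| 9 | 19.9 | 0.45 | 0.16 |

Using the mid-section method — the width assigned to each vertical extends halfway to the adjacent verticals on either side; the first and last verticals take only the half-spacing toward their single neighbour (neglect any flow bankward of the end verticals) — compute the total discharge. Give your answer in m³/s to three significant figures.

w_1 = (4.2 − 1.0)/2 = 1.6 m; q_1 = 0.17 × 0.57 × 1.6 = 0.1550 m³/s
w_2 = (5.8 − 1.0)/2 = 2.4 m; q_2 = 0.24 × 1.10 × 2.4 = 0.6336 m³/s
w_3 = (9.2 − 4.2)/2 = 2.5 m; q_3 = 0.34 × 1.68 × 2.5 = 1.428 m³/s
w_4 = (12.4 − 5.8)/2 = 3.3 m; q_4 = 0.28 × 2.06 × 3.3 = 1.903 m³/s
w_5 = (13.8 − 9.2)/2 = 2.3 m; q_5 = 0.34 × 1.63 × 2.3 = 1.275 m³/s
w_6 = (16.2 − 12.4)/2 = 1.9 m; q_6 = 0.26 × 1.42 × 1.9 = 0.7015 m³/s
w_7 = (17.5 − 13.8)/2 = 1.85 m; q_7 = 0.24 × 1.50 × 1.85 = 0.6660 m³/s
w_8 = (19.9 − 16.2)/2 = 1.85 m; q_8 = 0.30 × 0.99 × 1.85 = 0.5495 m³/s
w_9 = (19.9 − 17.5)/2 = 1.2 m; q_9 = 0.16 × 0.45 × 1.2 = 0.08640 m³/s
Q = Σ qᵢ = 7.398 m³/s

7.40 m³/s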